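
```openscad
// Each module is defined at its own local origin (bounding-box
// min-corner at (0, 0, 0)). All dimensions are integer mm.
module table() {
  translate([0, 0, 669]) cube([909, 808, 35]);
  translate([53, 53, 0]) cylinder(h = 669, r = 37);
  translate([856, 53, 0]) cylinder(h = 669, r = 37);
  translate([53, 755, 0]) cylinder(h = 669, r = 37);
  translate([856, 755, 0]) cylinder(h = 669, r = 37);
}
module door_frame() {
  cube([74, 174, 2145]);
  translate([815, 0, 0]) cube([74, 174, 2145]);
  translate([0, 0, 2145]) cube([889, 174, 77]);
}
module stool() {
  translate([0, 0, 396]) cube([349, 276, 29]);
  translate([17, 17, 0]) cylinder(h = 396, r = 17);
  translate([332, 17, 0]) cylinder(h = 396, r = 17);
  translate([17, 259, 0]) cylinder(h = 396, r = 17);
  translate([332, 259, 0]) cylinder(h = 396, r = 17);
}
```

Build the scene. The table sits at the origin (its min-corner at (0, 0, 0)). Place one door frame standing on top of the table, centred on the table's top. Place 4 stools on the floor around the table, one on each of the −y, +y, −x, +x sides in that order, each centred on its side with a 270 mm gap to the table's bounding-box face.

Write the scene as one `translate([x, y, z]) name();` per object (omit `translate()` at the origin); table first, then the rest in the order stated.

table();
translate([10, 317, 704]) door_frame();
translate([280, -546, 0]) stool();
translate([280, 1078, 0]) stool();
translate([-619, 266, 0]) stool();
translate([1179, 266, 0]) stool();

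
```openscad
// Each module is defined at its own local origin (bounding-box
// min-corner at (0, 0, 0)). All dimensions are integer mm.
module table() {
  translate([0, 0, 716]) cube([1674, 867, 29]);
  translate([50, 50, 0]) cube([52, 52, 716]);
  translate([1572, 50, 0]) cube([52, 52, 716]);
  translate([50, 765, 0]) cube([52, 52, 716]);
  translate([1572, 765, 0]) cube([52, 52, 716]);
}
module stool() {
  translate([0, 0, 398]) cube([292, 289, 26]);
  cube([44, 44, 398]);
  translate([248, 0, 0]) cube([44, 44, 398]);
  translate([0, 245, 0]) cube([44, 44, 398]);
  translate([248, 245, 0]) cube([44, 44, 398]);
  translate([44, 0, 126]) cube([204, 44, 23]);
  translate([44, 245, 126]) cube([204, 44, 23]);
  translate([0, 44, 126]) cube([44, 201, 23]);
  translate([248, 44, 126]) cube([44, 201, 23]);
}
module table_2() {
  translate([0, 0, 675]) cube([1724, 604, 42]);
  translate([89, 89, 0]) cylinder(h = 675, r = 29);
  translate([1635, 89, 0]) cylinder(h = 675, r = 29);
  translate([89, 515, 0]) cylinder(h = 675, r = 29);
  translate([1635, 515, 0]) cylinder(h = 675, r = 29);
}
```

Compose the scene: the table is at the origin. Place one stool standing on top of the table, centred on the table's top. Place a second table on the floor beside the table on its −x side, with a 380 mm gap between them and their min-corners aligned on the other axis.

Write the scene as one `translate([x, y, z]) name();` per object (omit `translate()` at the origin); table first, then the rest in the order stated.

table();
translate([691, 289, 745]) stool();
translate([-2104, 0, 0]) table_2();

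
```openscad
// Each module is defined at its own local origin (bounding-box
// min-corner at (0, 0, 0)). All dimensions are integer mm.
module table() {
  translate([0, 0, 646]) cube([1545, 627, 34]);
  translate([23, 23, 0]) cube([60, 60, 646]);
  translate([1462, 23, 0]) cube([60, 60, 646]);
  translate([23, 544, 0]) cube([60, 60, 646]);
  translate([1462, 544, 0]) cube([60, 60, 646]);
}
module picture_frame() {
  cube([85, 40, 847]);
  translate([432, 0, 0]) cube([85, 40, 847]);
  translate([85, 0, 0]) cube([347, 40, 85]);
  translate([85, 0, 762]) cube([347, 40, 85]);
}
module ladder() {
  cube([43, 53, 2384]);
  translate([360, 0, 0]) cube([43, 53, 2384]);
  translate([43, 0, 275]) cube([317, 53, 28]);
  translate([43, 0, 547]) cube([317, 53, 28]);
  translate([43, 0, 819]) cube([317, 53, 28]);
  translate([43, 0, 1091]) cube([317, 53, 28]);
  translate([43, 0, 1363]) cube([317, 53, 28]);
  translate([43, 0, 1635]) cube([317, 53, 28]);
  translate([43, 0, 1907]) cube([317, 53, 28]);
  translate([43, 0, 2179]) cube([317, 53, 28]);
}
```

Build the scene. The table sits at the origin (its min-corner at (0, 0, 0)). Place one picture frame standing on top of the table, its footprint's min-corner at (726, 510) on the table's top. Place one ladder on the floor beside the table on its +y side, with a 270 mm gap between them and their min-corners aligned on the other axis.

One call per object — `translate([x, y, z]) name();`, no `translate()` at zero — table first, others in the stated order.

table();
translate([726, 510, 680]) picture_frame();
translate([0, 897, 0]) ladder();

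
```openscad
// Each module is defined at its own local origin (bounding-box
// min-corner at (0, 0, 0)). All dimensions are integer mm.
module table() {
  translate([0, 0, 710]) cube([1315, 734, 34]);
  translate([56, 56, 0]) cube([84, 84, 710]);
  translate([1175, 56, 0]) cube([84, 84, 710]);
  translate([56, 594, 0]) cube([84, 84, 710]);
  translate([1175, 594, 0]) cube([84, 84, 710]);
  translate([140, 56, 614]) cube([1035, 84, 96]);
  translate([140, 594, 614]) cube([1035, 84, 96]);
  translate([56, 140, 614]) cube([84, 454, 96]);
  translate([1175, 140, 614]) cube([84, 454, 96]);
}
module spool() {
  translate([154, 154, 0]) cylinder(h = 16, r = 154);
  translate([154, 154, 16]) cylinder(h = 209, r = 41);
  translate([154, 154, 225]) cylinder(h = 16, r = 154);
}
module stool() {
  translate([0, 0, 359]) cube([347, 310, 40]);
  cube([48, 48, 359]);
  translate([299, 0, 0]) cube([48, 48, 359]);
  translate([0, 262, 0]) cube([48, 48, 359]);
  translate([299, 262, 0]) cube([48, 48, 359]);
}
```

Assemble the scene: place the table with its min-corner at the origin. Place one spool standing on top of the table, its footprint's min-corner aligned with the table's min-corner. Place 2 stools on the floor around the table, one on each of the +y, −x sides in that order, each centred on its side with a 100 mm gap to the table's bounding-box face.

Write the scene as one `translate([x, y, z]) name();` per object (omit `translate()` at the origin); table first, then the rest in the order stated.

table();
translate([0, 0, 744]) spool();
translate([484, 834, 0]) stool();
translate([-447, 212, 0]) stool();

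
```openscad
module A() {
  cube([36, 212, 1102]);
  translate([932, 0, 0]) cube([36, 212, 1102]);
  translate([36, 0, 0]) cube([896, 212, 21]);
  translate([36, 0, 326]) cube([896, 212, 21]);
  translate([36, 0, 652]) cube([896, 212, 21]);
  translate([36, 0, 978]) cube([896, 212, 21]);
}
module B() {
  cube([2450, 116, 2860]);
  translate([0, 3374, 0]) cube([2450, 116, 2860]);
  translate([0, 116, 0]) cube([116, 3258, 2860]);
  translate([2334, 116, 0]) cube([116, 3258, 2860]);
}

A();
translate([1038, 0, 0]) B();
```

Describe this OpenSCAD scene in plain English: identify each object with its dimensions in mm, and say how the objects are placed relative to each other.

A is an open bookshelf. Two side panels, each 36 mm thick, 212 mm deep and 1102 mm tall, stand 968 mm apart (outside-to-outside). Between them sit 4 shelves, each 21 mm thick and 212 mm deep, spanning the full gap between the sides. The bottom shelf rests on the floor (its underside at z = 0) and the clear gap between one shelf's top and the next shelf's underside is 305 mm.

B is a box-shaped house frame (walls only): outside footprint 2450×3490 mm, wall height 2860 mm, wall thickness 116 mm. The two y-facing walls run the full x-width; the two x-facing walls fit between the inner faces of the y-facing walls.

The house frame is on the floor beside the bookshelf on its +x side.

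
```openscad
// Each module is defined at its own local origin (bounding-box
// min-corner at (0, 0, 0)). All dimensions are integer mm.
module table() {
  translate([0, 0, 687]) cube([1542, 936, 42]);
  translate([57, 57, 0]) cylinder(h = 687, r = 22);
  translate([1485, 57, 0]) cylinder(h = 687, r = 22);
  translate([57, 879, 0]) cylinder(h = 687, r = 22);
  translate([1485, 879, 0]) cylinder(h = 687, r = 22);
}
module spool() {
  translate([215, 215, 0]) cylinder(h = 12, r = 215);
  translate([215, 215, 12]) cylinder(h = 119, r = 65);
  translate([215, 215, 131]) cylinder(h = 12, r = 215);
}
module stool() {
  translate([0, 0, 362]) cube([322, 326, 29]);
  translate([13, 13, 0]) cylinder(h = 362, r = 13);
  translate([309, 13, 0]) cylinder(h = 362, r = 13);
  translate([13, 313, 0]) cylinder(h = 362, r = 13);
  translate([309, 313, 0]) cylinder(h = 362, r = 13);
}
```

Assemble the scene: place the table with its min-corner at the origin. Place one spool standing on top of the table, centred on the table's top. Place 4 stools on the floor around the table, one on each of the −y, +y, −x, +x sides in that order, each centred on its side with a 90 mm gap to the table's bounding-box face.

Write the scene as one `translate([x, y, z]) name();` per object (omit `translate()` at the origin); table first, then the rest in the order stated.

table();
translate([556, 253, 729]) spool();
translate([610, -416, 0]) stool();
translate([610, 1026, 0]) stool();
translate([-412, 305, 0]) stool();
translate([1632, 305, 0]) stool();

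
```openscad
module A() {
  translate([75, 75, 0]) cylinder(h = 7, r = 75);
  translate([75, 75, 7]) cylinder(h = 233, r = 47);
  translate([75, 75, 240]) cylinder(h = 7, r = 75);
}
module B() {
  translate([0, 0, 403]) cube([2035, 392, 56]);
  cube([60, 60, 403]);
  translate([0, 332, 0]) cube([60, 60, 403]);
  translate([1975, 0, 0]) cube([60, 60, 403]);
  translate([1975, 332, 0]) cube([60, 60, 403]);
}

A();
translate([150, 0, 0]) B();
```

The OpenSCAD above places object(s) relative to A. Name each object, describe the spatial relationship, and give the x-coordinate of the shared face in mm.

A is a spool. B is a bench. The bench is against the spool's +x side, with their −y faces flush. The x-coordinate of the shared face is 150 mm.

The spool's +x face and the bench's −x face are both at x = 150 mm.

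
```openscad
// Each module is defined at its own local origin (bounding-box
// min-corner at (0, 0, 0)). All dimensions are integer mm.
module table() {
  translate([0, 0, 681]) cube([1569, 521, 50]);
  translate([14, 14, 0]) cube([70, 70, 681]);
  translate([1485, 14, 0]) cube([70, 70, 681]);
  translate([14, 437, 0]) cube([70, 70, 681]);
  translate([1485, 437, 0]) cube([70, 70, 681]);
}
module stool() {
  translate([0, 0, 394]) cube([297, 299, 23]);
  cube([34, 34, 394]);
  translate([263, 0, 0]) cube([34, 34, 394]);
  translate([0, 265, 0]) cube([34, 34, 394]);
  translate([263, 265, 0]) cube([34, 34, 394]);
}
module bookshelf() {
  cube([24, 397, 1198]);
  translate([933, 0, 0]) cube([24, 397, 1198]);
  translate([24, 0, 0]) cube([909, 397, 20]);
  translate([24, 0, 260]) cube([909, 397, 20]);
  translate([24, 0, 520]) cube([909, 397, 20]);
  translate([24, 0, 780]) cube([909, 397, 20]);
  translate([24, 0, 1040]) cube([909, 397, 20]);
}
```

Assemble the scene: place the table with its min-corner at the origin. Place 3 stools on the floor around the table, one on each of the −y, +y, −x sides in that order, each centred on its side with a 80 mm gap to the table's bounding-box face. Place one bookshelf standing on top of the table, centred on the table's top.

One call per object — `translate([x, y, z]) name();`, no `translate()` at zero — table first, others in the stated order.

table();
translate([636, -379, 0]) stool();
translate([636, 601, 0]) stool();
translate([-377, 111, 0]) stool();
translate([306, 62, 731]) bookshelf();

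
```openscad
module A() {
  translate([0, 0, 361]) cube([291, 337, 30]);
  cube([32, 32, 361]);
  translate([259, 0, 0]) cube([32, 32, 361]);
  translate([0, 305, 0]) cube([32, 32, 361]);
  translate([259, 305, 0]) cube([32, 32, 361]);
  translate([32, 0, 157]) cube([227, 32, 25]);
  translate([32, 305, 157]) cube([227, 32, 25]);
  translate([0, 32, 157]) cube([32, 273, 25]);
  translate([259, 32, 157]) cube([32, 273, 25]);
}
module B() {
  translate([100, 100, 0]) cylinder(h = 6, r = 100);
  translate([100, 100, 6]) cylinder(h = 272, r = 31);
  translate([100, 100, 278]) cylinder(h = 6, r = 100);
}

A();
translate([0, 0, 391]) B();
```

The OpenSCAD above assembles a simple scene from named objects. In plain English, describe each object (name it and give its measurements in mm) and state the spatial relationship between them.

A is a four-legged stool. The seat is a 291×337×30 mm slab whose top surface is at z = 391 mm; four square legs, each 32×32 mm in cross-section, run from the floor (z = 0) to the underside of the seat, each flush with a corner of the seat. Four stretchers, 32 mm wide and 25 mm tall, connect adjacent legs with their undersides at z = 157 mm, each running between the inner faces of the legs it joins and aligned with the legs' outer faces on the other axis.

B is a spool: two coaxial disc flanges of radius 100 mm and thickness 6 mm, joined by a core cylinder of radius 31 mm and height 272 mm. The lower flange rests on z = 0 and the three cylinders share a vertical axis.

The spool is on top of the stool.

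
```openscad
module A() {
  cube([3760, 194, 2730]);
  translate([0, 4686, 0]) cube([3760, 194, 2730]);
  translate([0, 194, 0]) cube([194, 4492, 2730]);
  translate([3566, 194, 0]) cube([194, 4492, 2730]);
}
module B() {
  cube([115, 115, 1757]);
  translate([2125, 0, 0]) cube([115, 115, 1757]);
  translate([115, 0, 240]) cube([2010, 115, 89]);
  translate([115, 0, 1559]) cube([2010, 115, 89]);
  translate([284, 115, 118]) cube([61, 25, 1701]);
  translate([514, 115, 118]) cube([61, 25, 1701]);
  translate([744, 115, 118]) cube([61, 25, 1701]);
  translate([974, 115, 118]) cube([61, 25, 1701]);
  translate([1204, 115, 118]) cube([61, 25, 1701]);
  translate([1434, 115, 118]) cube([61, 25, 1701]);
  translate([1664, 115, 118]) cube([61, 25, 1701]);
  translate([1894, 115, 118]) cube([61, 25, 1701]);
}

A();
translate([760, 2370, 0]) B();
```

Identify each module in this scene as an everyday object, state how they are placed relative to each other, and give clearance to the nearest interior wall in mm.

A is a house frame. B is a fence section. The fence section sits inside the house frame, centred. The clearance to the nearest interior wall is 566 mm.

Clearances: x = 566, y = 2176; minimum 566 mm.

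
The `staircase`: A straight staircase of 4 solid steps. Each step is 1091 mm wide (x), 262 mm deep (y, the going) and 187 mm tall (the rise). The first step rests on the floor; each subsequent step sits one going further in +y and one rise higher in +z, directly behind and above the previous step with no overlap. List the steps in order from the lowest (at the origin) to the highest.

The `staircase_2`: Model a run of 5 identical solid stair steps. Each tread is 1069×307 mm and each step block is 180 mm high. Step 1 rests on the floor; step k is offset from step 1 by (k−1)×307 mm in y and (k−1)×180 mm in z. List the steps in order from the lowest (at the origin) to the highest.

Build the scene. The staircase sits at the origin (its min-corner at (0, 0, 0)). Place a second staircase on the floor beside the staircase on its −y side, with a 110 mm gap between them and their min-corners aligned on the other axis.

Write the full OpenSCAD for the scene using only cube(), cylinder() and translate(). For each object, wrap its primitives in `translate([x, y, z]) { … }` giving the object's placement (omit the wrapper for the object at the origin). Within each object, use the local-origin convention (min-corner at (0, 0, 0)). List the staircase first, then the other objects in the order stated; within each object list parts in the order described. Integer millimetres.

cube([1091, 262, 187]);
translate([0, 262, 187]) cube([1091, 262, 187]);
translate([0, 524, 374]) cube([1091, 262, 187]);
translate([0, 786, 561]) cube([1091, 262, 187]);
translate([0, -1645, 0]) {
  cube([1069, 307, 180]);
  translate([0, 307, 180]) cube([1069, 307, 180]);
  translate([0, 614, 360]) cube([1069, 307, 180]);
  translate([0, 921, 540]) cube([1069, 307, 180]);
  translate([0, 1228, 720]) cube([1069, 307, 180]);
}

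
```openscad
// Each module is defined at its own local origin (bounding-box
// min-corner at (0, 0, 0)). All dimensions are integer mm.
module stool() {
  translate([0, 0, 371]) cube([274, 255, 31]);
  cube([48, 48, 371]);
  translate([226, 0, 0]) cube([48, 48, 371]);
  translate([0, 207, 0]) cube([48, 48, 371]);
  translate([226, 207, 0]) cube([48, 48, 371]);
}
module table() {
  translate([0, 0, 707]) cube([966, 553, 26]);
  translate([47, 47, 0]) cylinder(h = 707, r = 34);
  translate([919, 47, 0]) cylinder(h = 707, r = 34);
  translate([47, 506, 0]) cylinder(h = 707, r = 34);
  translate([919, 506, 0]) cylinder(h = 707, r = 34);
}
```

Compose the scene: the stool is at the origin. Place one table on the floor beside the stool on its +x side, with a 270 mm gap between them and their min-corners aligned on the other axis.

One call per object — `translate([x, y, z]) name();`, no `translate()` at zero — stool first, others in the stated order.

stool();
translate([544, 0, 0]) table();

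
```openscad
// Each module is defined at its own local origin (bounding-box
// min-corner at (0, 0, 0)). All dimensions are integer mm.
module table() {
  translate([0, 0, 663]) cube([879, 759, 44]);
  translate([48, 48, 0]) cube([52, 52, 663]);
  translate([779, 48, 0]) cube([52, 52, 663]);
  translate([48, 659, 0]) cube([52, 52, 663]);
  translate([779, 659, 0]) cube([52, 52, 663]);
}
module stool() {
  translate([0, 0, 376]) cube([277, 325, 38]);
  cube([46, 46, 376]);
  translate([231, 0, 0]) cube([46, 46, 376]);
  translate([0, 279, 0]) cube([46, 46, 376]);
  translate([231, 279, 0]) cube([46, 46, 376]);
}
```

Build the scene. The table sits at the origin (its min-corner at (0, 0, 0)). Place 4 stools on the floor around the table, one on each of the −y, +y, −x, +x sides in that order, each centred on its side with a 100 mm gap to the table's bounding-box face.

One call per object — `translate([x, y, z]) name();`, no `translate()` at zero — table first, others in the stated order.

table();
translate([301, -425, 0]) stool();
translate([301, 859, 0]) stool();
translate([-377, 217, 0]) stool();
translate([979, 217, 0]) stool();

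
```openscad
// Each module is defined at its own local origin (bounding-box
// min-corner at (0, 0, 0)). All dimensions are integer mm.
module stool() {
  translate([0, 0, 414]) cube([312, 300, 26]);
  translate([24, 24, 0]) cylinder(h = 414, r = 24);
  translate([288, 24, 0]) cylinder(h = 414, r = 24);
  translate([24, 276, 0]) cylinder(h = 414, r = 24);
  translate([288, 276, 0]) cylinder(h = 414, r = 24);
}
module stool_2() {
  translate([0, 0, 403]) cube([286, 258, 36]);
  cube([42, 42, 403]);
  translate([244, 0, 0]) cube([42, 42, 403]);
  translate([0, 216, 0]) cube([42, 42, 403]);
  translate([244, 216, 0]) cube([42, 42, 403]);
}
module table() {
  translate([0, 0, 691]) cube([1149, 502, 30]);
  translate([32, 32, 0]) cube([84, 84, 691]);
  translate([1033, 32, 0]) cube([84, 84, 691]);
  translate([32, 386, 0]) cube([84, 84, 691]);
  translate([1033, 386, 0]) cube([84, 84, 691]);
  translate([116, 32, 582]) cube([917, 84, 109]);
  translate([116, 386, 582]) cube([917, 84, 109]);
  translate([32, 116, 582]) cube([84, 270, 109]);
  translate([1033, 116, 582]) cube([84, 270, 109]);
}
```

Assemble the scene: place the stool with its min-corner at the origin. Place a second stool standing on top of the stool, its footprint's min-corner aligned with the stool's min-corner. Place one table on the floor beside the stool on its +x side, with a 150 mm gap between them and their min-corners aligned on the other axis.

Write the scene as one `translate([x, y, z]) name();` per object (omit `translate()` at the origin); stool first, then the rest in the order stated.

stool();
translate([0, 0, 440]) stool_2();
translate([462, 0, 0]) table();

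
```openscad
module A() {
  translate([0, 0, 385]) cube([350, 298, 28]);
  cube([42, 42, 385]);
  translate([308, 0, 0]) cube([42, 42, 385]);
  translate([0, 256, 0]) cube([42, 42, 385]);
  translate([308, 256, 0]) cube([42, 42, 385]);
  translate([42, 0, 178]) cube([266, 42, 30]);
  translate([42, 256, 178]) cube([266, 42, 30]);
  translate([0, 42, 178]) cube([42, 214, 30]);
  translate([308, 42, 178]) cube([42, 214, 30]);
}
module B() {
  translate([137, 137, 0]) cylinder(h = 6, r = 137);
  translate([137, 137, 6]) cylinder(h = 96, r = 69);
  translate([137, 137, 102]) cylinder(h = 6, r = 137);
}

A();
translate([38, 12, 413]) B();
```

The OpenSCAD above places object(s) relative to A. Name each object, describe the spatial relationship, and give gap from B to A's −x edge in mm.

A is a stool. B is a spool. The spool is on top of the stool, centred. The gap from the spool to the stool's −x edge is 38 mm.

The spool's min-x is at 38; the stool's min-x is 0; gap = 38 mm.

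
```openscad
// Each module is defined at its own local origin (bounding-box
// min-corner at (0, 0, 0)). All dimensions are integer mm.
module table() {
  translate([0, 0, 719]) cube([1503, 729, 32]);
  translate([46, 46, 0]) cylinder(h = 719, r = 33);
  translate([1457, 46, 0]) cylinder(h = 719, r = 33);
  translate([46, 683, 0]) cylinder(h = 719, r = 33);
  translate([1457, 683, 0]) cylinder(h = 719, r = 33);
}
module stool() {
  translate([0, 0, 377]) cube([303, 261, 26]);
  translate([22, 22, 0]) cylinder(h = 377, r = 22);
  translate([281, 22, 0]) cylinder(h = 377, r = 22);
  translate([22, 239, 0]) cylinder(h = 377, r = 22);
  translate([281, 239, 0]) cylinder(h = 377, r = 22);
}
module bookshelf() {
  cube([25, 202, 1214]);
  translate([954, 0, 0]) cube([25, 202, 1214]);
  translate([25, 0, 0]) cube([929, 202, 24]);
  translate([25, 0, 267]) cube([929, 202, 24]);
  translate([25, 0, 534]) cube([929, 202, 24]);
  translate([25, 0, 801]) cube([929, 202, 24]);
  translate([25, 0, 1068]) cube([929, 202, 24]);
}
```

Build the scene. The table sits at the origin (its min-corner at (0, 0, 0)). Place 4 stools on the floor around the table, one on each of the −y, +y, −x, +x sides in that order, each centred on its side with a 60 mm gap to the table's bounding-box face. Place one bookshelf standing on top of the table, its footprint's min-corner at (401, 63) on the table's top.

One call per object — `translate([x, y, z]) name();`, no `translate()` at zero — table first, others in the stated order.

table();
translate([600, -321, 0]) stool();
translate([600, 789, 0]) stool();
translate([-363, 234, 0]) stool();
translate([1563, 234, 0]) stool();
translate([401, 63, 751]) bookshelf();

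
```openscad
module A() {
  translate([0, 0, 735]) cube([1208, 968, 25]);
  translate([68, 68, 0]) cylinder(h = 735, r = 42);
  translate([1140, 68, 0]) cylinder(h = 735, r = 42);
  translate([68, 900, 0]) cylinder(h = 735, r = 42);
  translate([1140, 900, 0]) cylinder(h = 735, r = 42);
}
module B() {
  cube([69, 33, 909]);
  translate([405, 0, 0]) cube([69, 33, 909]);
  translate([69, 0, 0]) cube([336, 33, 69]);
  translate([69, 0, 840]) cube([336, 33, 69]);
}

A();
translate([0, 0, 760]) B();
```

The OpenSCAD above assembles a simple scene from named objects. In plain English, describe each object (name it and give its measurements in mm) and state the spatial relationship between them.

A is a table with a 1208×968 mm rectangular top, 25 mm thick, top surface at z = 760 mm, supported by four round legs of 84 mm diameter, each leg's bounding box inset 26 mm from the nearest pair of top edges, running from the floor.

B is a picture frame with a 336×771 mm rectangular opening (x by z) and a uniform 69 mm border on every side. Frame depth is 33 mm along y. It is built from two vertical stiles running the full outside height and two horizontal rails spanning the gap between the stiles.

The picture frame is on top of the table.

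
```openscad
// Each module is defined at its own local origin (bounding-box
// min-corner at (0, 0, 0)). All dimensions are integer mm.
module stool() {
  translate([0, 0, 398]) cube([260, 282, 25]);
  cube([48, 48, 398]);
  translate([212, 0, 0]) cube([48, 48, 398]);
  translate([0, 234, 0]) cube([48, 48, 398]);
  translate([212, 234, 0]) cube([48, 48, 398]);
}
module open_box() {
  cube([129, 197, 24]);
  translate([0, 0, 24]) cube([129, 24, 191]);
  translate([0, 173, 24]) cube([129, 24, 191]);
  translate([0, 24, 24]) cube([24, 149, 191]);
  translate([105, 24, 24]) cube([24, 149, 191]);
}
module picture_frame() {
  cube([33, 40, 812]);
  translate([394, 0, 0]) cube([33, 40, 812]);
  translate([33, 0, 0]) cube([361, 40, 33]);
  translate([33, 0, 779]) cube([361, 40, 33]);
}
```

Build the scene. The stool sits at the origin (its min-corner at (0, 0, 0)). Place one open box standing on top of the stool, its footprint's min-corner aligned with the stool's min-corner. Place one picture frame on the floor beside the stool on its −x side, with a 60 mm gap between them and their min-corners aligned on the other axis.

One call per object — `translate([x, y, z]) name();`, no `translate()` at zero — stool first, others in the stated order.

stool();
translate([0, 0, 423]) open_box();
translate([-487, 0, 0]) picture_frame();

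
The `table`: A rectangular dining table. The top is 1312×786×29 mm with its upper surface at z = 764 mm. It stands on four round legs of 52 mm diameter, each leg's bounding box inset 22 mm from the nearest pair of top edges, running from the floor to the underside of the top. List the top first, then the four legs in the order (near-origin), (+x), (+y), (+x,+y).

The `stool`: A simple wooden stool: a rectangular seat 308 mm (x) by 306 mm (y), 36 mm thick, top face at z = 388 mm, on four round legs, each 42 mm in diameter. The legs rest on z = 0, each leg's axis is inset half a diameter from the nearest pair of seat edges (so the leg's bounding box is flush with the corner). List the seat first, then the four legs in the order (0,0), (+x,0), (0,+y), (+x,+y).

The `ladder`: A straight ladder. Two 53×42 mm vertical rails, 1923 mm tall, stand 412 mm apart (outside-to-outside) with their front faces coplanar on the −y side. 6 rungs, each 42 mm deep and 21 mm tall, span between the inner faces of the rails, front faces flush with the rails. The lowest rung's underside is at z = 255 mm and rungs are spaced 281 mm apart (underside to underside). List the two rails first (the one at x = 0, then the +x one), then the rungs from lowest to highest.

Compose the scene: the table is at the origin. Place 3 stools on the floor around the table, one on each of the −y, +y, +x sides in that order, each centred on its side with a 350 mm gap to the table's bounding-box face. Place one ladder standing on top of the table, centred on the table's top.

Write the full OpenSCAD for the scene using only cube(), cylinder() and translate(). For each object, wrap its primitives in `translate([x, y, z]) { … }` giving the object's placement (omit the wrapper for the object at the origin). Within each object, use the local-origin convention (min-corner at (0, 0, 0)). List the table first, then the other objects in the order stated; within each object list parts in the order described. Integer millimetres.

translate([0, 0, 735]) cube([1312, 786, 29]);
translate([48, 48, 0]) cylinder(h = 735, r = 26);
translate([1264, 48, 0]) cylinder(h = 735, r = 26);
translate([48, 738, 0]) cylinder(h = 735, r = 26);
translate([1264, 738, 0]) cylinder(h = 735, r = 26);
translate([502, -656, 0]) {
  translate([0, 0, 352]) cube([308, 306, 36]);
  translate([21, 21, 0]) cylinder(h = 352, r = 21);
  translate([287, 21, 0]) cylinder(h = 352, r = 21);
  translate([21, 285, 0]) cylinder(h = 352, r = 21);
  translate([287, 285, 0]) cylinder(h = 352, r = 21);
}
translate([502, 1136, 0]) {
  translate([0, 0, 352]) cube([308, 306, 36]);
  translate([21, 21, 0]) cylinder(h = 352, r = 21);
  translate([287, 21, 0]) cylinder(h = 352, r = 21);
  translate([21, 285, 0]) cylinder(h = 352, r = 21);
  translate([287, 285, 0]) cylinder(h = 352, r = 21);
}
translate([1662, 240, 0]) {
  translate([0, 0, 352]) cube([308, 306, 36]);
  translate([21, 21, 0]) cylinder(h = 352, r = 21);
  translate([287, 21, 0]) cylinder(h = 352, r = 21);
  translate([21, 285, 0]) cylinder(h = 352, r = 21);
  translate([287, 285, 0]) cylinder(h = 352, r = 21);
}
translate([450, 372, 764]) {
  cube([53, 42, 1923]);
  translate([359, 0, 0]) cube([53, 42, 1923]);
  translate([53, 0, 255]) cube([306, 42, 21]);
  translate([53, 0, 536]) cube([306, 42, 21]);
  translate([53, 0, 817]) cube([306, 42, 21]);
  translate([53, 0, 1098]) cube([306, 42, 21]);
  translate([53, 0, 1379]) cube([306, 42, 21]);
  translate([53, 0, 1660]) cube([306, 42, 21]);
}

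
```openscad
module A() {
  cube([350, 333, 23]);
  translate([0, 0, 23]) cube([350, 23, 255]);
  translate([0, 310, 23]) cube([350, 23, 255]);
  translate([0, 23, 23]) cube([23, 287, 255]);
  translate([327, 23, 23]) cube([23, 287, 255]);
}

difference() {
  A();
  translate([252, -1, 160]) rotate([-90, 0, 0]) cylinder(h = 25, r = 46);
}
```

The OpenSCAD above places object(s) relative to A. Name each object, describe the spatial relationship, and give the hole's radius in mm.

The subtracted cylinder has r = 46 mm.

A is an open box. The open box has a circular hole through its front wall. The hole's radius is 46 mm.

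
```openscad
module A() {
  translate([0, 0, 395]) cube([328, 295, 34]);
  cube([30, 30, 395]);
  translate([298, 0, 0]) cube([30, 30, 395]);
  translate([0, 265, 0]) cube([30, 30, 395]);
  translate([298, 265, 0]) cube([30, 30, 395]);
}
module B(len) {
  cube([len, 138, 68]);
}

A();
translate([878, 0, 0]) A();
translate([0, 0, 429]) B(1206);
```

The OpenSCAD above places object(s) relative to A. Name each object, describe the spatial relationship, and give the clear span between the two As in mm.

Second stool starts at x = 878; first ends at x = 328; clear span = 878 − 328 = 550 mm.

A is a stool. B is a beam. A beam spans the tops of two stools. The clear span between the two stools is 550 mm.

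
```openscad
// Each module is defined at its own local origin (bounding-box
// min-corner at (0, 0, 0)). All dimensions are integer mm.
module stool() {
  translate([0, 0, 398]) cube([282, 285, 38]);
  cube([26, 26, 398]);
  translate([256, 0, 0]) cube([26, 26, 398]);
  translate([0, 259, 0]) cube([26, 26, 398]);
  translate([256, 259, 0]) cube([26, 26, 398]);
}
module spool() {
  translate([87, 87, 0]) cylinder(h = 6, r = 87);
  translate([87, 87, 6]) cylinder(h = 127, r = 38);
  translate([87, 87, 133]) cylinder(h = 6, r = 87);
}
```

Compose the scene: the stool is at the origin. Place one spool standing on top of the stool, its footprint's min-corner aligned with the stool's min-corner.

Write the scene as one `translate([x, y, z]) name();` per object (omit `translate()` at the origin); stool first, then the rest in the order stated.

stool();
translate([0, 0, 436]) spool();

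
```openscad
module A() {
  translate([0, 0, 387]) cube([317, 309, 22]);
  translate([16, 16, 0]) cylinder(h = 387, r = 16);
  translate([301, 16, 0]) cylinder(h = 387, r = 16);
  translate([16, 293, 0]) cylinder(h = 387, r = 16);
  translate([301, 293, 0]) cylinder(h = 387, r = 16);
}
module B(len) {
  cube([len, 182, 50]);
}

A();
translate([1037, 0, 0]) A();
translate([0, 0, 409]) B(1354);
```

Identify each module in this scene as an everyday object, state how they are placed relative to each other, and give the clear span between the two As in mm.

Second stool starts at x = 1037; first ends at x = 317; clear span = 1037 − 317 = 720 mm.

A is a stool. B is a beam. A beam spans the tops of two stools. The clear span between the two stools is 720 mm.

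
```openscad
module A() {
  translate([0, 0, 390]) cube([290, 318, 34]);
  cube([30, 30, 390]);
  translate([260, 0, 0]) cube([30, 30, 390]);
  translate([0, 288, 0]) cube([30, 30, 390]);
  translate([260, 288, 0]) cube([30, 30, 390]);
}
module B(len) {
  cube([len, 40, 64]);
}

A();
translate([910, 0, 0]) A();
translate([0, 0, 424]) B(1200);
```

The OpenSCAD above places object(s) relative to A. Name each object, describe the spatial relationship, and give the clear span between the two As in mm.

Second stool starts at x = 910; first ends at x = 290; clear span = 910 − 290 = 620 mm.

A is a stool. B is a beam. A beam spans the tops of two stools. The clear span between the two stools is 620 mm.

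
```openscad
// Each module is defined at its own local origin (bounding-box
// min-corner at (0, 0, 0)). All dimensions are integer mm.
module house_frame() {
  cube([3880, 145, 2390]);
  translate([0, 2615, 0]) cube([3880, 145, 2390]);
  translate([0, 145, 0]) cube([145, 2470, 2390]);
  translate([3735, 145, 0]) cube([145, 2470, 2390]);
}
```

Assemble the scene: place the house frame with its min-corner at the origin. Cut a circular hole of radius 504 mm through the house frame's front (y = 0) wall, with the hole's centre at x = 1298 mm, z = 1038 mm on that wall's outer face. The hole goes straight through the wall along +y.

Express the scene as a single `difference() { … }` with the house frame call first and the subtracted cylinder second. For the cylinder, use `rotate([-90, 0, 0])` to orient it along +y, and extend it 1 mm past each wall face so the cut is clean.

difference() {
  house_frame();
  translate([1298, -1, 1038]) rotate([-90, 0, 0]) cylinder(h = 147, r = 504);
}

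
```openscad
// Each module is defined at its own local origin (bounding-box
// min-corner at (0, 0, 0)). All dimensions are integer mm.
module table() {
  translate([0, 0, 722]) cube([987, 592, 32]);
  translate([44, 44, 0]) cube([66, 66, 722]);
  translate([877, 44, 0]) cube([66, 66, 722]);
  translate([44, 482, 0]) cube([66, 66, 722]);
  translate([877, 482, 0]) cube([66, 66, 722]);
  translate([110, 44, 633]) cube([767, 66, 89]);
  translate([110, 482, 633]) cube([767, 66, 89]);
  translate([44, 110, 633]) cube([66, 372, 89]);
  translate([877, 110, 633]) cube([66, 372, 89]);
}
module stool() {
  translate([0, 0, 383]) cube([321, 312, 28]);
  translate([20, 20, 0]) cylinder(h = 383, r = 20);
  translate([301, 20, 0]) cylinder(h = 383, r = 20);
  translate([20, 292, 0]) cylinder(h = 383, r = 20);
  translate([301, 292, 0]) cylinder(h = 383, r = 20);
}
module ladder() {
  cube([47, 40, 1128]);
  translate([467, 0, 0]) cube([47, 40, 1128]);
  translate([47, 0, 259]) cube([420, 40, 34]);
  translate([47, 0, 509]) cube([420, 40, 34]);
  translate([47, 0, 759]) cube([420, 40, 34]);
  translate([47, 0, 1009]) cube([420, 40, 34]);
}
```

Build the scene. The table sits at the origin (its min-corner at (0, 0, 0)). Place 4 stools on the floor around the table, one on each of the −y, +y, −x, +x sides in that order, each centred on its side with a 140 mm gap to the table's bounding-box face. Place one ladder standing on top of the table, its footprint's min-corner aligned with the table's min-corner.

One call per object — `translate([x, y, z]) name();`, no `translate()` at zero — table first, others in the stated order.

table();
translate([333, -452, 0]) stool();
translate([333, 732, 0]) stool();
translate([-461, 140, 0]) stool();
translate([1127, 140, 0]) stool();
translate([0, 0, 754]) ladder();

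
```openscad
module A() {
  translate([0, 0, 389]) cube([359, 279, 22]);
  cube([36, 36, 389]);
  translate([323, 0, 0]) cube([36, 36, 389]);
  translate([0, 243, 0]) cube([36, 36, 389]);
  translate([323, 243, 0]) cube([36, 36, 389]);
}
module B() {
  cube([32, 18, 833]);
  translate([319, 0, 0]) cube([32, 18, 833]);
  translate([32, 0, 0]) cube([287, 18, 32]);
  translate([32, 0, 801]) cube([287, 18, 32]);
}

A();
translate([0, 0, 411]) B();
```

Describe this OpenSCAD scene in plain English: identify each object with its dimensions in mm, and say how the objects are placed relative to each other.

A is a simple wooden stool: a rectangular seat 359 mm (x) by 279 mm (y), 22 mm thick, top face at z = 411 mm, on four square legs, each 36×36 mm in cross-section. The legs rest on z = 0, each flush with a corner of the seat.

B is a picture frame with a 287×769 mm rectangular opening (x by z) and a uniform 32 mm border on every side. Frame depth is 18 mm along y. It is built from two vertical stiles running the full outside height and two horizontal rails spanning the gap between the stiles.

The picture frame is on top of the stool.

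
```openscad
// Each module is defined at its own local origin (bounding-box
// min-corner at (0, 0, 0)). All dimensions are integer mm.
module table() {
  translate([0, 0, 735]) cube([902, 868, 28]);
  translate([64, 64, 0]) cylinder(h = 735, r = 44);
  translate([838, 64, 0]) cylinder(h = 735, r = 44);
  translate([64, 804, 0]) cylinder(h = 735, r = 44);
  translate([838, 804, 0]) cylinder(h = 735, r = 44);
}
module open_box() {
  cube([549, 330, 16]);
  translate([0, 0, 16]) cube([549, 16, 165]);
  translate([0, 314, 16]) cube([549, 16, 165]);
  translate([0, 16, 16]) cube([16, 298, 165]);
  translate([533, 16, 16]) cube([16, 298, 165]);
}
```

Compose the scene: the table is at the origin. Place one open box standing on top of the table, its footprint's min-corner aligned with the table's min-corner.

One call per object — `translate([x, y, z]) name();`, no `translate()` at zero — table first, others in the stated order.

table();
translate([0, 0, 763]) open_box();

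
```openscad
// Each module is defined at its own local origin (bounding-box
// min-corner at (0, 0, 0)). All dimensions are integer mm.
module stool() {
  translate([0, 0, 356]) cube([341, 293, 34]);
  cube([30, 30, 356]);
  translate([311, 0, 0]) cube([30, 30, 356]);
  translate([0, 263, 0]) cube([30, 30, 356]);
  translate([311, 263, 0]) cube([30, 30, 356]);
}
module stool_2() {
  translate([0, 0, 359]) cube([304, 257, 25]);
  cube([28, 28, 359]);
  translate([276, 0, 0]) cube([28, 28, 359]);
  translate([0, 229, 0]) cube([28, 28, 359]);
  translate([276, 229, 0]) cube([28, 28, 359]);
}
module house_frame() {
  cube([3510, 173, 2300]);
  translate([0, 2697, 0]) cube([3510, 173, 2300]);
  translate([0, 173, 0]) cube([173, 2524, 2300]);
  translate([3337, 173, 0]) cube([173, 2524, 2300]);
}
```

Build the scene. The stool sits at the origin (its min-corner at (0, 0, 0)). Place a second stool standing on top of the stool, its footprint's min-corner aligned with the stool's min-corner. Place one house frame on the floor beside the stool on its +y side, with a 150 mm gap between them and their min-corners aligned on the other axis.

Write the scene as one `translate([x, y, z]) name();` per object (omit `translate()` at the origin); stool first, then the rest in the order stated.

stool();
translate([0, 0, 390]) stool_2();
translate([0, 443, 0]) house_frame();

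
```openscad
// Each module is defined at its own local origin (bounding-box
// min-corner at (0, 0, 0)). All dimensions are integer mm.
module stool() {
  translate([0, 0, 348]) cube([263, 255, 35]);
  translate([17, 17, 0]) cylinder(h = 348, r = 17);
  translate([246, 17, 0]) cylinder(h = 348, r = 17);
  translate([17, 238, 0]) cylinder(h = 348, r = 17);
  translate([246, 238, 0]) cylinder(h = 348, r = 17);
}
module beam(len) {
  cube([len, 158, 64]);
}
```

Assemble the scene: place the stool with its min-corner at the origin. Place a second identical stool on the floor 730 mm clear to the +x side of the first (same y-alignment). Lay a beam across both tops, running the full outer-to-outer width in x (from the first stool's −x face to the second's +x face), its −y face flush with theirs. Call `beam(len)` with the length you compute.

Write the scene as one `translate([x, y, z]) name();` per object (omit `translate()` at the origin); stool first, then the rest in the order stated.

stool();
translate([993, 0, 0]) stool();
translate([0, 0, 383]) beam(1256);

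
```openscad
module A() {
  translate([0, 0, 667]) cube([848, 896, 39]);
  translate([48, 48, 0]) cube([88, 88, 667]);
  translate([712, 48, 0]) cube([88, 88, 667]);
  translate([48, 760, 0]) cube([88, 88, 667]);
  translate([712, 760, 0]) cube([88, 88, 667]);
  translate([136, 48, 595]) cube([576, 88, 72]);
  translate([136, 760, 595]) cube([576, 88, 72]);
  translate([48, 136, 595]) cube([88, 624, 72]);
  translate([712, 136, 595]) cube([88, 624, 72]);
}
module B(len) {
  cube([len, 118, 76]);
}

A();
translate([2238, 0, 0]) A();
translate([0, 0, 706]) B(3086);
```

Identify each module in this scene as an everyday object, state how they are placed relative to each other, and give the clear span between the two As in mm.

Second table starts at x = 2238; first ends at x = 848; clear span = 2238 − 848 = 1390 mm.

A is a table. B is a beam. A beam spans the tops of two tables. The clear span between the two tables is 1390 mm.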